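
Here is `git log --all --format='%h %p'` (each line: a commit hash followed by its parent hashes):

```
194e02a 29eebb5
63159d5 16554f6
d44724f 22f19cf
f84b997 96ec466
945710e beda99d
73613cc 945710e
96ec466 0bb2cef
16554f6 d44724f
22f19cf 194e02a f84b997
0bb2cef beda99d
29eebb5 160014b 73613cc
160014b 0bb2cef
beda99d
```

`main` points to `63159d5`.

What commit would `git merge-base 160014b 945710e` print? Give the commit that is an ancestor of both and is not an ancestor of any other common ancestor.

Ancestors of 160014b: {0bb2cef, 160014b, beda99d}.
Ancestors of 945710e: {945710e, beda99d}.
Common ancestors: {beda99d}.
The only common ancestor is beda99d, so it is the merge base.

beda99d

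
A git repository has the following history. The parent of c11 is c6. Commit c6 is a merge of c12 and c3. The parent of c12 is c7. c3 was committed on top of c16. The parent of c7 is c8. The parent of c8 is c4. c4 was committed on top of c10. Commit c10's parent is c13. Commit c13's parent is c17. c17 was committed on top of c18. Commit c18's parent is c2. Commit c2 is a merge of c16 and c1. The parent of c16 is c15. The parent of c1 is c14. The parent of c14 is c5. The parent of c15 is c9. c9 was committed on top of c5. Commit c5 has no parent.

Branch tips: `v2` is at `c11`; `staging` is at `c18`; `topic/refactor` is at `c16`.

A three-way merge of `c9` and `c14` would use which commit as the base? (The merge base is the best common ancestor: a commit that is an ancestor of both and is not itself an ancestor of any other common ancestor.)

Ancestors of c9: {c5, c9}.
Ancestors of c14: {c14, c5}.
Common ancestors: {c5}.
The only common ancestor is c5, so it is the merge base.

c5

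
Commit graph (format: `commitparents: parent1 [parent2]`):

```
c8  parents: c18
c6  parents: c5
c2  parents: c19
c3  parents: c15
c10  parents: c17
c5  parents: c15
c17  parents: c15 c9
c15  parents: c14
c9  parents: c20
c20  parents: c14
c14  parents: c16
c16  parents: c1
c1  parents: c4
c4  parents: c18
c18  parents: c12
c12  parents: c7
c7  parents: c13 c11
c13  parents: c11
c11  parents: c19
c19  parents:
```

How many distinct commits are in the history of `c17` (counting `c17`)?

Walking parent pointers from c17: reachable set = {c1, c11, c12, c13, c14, c15, c16, c17, c18, c19, c20, c4, c7, c9}.
That is 14 commits.

14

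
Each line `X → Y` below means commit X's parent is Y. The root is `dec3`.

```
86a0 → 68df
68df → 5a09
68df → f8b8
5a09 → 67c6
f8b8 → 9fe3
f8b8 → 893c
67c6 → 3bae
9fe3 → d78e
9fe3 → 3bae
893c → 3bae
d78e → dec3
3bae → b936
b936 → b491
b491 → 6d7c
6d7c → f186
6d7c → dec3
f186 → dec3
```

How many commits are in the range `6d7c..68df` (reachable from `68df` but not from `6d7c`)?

Reachable from 68df: {3bae, 5a09, 67c6, 68df, 6d7c, 893c, 9fe3, b491, b936, d78e, dec3, f186, f8b8}.
Reachable from 6d7c: {6d7c, dec3, f186}.
In 68df's history but not 6d7c's: {3bae, 5a09, 67c6, 68df, 893c, 9fe3, b491, b936, d78e, f8b8} — 10 commits.

10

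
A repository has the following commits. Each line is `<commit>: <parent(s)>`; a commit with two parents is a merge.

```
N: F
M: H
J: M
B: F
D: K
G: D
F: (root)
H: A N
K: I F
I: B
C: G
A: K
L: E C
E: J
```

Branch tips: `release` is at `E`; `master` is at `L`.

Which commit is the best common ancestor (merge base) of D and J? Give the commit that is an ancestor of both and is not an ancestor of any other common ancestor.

K

Ancestors of D: {B, D, F, I, K}.
Ancestors of J: {A, B, F, H, I, J, K, M, N}.
Common ancestors: {B, F, I, K}.
Among these, K is not an ancestor of any other common ancestor — it is the merge base.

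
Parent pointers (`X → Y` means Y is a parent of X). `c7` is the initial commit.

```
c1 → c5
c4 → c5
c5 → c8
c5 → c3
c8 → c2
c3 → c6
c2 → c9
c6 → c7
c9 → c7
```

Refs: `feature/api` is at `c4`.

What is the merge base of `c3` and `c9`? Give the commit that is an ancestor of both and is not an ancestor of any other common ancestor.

c7

Ancestors of c3: {c3, c6, c7}.
Ancestors of c9: {c7, c9}.
Common ancestors: {c7}.
The only common ancestor is c7, so it is the merge base.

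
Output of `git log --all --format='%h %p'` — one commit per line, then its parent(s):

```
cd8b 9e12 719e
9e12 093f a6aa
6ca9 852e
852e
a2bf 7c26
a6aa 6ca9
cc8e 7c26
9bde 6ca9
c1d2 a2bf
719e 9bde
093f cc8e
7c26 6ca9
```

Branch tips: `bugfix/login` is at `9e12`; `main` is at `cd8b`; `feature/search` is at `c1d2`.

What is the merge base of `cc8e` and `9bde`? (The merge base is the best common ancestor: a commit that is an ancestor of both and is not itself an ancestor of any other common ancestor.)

Ancestors of cc8e: {6ca9, 7c26, 852e, cc8e}.
Ancestors of 9bde: {6ca9, 852e, 9bde}.
Common ancestors: {6ca9, 852e}.
Among these, 6ca9 is not an ancestor of any other common ancestor — it is the merge base.

6ca9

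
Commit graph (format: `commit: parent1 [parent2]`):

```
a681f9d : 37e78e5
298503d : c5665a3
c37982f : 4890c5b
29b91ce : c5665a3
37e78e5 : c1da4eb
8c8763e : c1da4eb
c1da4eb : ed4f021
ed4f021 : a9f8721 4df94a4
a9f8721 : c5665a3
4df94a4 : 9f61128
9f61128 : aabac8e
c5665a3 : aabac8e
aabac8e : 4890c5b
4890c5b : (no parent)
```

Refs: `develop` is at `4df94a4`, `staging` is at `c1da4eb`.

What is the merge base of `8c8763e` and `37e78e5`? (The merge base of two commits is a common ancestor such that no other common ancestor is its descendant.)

c1da4eb

Ancestors of 8c8763e: {4890c5b, 4df94a4, 8c8763e, 9f61128, a9f8721, aabac8e, c1da4eb, c5665a3, ed4f021}.
Ancestors of 37e78e5: {37e78e5, 4890c5b, 4df94a4, 9f61128, a9f8721, aabac8e, c1da4eb, c5665a3, ed4f021}.
Common ancestors: {4890c5b, 4df94a4, 9f61128, a9f8721, aabac8e, c1da4eb, c5665a3, ed4f021}.
Among these, c1da4eb is not an ancestor of any other common ancestor — it is the merge base.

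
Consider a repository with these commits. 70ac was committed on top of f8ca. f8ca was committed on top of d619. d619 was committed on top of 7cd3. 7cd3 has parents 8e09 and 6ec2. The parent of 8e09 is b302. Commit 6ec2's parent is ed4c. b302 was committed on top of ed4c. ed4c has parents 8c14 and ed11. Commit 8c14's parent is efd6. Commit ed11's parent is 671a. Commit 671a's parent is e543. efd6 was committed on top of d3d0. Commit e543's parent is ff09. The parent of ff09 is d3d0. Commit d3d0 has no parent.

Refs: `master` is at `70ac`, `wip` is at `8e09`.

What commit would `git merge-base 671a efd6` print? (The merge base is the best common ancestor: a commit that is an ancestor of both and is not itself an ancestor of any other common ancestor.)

d3d0

Ancestors of 671a: {671a, d3d0, e543, ff09}.
Ancestors of efd6: {d3d0, efd6}.
Common ancestors: {d3d0}.
The only common ancestor is d3d0, so it is the merge base.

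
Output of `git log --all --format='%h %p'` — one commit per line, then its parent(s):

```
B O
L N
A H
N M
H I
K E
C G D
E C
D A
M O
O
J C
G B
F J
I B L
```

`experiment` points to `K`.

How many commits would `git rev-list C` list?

11

Walking parent pointers from C: reachable set = {A, B, C, D, G, H, I, L, M, N, O}.
That is 11 commits.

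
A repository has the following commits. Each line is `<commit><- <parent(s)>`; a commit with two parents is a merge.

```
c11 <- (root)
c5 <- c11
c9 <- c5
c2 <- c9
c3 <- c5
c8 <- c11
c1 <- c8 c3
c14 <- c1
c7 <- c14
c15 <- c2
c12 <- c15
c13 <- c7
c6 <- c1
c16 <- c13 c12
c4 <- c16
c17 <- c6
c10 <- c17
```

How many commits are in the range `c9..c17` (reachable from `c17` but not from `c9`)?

Reachable from c17: {c1, c11, c17, c3, c5, c6, c8}.
Reachable from c9: {c11, c5, c9}.
In c17's history but not c9's: {c1, c17, c3, c6, c8} — 5 commits.

5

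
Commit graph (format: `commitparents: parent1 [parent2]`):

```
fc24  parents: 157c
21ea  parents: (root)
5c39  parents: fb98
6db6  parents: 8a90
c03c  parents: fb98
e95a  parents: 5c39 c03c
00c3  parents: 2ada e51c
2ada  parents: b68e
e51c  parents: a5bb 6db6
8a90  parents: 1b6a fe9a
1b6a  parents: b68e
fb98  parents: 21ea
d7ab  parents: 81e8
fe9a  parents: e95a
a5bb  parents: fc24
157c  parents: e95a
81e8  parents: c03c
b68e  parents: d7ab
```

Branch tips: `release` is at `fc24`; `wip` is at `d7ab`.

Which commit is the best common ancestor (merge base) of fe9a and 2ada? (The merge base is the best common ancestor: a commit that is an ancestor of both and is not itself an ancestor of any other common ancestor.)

Ancestors of fe9a: {21ea, 5c39, c03c, e95a, fb98, fe9a}.
Ancestors of 2ada: {21ea, 2ada, 81e8, b68e, c03c, d7ab, fb98}.
Common ancestors: {21ea, c03c, fb98}.
Among these, c03c is not an ancestor of any other common ancestor — it is the merge base.

c03c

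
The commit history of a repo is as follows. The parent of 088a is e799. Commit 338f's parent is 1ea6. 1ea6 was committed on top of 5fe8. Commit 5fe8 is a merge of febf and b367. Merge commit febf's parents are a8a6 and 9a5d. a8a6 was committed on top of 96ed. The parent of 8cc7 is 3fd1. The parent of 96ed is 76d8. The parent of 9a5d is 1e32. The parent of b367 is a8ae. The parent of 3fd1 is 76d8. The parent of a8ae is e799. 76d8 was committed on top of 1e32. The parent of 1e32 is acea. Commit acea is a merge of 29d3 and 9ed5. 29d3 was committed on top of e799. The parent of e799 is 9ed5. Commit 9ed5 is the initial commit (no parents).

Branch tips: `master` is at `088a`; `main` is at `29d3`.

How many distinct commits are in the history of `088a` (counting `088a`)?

Walking parent pointers from 088a: reachable set = {088a, 9ed5, e799}.
That is 3 commits.

3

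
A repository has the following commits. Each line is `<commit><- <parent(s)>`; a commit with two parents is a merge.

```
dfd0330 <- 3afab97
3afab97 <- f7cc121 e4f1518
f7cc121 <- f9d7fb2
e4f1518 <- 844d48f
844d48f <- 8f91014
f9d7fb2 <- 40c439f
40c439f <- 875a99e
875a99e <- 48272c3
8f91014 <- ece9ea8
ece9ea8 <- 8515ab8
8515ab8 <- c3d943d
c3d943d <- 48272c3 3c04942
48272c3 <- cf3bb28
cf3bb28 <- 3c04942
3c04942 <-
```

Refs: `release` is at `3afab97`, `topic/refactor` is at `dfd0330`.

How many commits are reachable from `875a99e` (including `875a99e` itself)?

4

Walking parent pointers from 875a99e: reachable set = {3c04942, 48272c3, 875a99e, cf3bb28}.
That is 4 commits.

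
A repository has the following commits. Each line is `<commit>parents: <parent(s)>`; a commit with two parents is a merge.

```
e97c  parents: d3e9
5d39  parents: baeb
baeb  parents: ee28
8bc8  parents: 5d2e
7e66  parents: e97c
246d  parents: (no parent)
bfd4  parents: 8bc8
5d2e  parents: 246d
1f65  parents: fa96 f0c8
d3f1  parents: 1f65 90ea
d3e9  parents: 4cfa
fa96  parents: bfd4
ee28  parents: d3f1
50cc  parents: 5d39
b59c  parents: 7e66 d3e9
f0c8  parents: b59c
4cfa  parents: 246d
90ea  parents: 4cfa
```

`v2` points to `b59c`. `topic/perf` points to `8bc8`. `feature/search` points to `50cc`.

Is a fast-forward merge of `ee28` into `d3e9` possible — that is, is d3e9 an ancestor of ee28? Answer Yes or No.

Yes

A fast-forward from d3e9 to ee28 is possible iff d3e9 is an ancestor of ee28.
Ancestors of ee28: {1f65, 246d, 4cfa, 5d2e, 7e66, 8bc8, 90ea, b59c, bfd4, d3e9, d3f1, e97c, ee28, f0c8, fa96}.
d3e9 is among them, so fast-forward is possible.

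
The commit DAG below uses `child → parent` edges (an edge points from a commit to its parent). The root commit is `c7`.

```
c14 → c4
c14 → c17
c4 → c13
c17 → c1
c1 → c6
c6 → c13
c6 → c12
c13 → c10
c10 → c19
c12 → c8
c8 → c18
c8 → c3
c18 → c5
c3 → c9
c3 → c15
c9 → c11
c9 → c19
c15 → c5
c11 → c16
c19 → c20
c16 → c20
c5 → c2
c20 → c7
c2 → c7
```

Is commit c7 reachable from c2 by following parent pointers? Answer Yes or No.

Ancestors of c2 (commits reachable by following parents): {c2, c7}.
c7 is in that set, so it is an ancestor of c2.

Yes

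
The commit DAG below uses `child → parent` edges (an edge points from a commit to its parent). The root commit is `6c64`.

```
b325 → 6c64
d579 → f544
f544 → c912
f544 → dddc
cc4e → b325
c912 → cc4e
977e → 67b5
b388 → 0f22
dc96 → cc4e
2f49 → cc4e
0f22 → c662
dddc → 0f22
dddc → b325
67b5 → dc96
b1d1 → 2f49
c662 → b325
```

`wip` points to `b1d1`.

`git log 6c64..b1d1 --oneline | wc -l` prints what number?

4

Reachable from b1d1: {2f49, 6c64, b1d1, b325, cc4e}.
Reachable from 6c64: {6c64}.
In b1d1's history but not 6c64's: {2f49, b1d1, b325, cc4e} — 4 commits.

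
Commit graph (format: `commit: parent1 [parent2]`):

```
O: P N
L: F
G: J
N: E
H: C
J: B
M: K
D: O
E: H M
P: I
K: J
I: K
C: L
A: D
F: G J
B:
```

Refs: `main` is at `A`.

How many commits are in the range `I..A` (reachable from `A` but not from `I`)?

Reachable from A: {A, B, C, D, E, F, G, H, I, J, K, L, M, N, O, P}.
Reachable from I: {B, I, J, K}.
In A's history but not I's: {A, C, D, E, F, G, H, L, M, N, O, P} — 12 commits.

12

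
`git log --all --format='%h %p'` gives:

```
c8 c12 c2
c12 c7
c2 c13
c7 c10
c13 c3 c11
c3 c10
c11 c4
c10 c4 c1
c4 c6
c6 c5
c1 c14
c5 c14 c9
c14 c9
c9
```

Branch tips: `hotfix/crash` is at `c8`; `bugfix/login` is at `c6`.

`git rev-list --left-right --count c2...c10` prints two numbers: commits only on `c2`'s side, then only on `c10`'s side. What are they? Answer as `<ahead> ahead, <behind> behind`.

4 ahead, 0 behind

Reachable from c2: {c1, c10, c11, c13, c14, c2, c3, c4, c5, c6, c9}.
Reachable from c10: {c1, c10, c14, c4, c5, c6, c9}.
Only in c2's history (ahead): {c11, c13, c2, c3} — 4.
Only in c10's history (behind): {} — 0.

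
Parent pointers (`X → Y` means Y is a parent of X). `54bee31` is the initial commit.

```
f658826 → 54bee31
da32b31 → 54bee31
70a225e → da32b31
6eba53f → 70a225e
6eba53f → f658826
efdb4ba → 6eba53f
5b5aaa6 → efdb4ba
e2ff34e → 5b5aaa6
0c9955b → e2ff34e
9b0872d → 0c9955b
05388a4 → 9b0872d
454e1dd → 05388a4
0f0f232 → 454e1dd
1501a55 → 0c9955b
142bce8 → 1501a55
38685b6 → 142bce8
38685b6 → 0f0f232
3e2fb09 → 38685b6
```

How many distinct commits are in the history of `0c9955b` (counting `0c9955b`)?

Walking parent pointers from 0c9955b: reachable set = {0c9955b, 54bee31, 5b5aaa6, 6eba53f, 70a225e, da32b31, e2ff34e, efdb4ba, f658826}.
That is 9 commits.

9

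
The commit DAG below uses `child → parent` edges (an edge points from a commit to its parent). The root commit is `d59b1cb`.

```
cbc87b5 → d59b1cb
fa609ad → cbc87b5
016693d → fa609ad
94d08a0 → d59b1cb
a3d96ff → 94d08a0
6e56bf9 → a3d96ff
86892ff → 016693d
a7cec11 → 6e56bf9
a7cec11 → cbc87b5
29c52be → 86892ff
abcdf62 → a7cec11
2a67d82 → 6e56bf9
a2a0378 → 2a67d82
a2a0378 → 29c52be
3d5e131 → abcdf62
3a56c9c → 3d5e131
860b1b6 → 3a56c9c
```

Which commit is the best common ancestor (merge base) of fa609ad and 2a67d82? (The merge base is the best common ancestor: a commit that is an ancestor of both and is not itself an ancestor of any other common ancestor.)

d59b1cb

Ancestors of fa609ad: {cbc87b5, d59b1cb, fa609ad}.
Ancestors of 2a67d82: {2a67d82, 6e56bf9, 94d08a0, a3d96ff, d59b1cb}.
Common ancestors: {d59b1cb}.
The only common ancestor is d59b1cb, so it is the merge base.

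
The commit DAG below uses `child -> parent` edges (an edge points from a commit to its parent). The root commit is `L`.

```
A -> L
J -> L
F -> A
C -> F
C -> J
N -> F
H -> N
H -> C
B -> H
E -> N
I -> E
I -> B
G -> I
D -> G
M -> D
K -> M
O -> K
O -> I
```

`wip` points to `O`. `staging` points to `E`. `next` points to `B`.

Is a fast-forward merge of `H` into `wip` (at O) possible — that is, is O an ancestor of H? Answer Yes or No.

A fast-forward from O to H is possible iff O is an ancestor of H.
Ancestors of H: {A, C, F, H, J, L, N}.
O is not among them, so fast-forward is not possible.

No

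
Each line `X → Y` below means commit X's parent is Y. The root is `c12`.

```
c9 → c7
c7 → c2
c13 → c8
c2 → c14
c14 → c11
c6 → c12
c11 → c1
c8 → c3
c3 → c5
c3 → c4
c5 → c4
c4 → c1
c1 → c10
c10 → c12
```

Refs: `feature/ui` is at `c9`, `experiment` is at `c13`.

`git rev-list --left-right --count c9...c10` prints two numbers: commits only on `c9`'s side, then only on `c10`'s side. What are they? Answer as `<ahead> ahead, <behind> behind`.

Reachable from c9: {c1, c10, c11, c12, c14, c2, c7, c9}.
Reachable from c10: {c10, c12}.
Only in c9's history (ahead): {c1, c11, c14, c2, c7, c9} — 6.
Only in c10's history (behind): {} — 0.

6 ahead, 0 behind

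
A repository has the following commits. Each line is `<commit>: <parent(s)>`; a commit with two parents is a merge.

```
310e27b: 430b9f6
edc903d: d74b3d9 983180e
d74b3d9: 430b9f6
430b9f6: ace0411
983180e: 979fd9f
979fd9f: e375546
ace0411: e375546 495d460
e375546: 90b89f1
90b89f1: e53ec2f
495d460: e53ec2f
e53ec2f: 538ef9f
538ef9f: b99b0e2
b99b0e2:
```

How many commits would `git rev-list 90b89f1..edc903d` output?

Reachable from edc903d: {430b9f6, 495d460, 538ef9f, 90b89f1, 979fd9f, 983180e, ace0411, b99b0e2, d74b3d9, e375546, e53ec2f, edc903d}.
Reachable from 90b89f1: {538ef9f, 90b89f1, b99b0e2, e53ec2f}.
In edc903d's history but not 90b89f1's: {430b9f6, 495d460, 979fd9f, 983180e, ace0411, d74b3d9, e375546, edc903d} — 8 commits.

8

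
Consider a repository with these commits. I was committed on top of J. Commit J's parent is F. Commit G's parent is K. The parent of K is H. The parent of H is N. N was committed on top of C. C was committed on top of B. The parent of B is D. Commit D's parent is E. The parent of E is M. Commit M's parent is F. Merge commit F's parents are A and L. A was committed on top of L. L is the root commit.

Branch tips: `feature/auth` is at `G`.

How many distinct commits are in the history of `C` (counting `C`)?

Walking parent pointers from C: reachable set = {A, B, C, D, E, F, L, M}.
That is 8 commits.

8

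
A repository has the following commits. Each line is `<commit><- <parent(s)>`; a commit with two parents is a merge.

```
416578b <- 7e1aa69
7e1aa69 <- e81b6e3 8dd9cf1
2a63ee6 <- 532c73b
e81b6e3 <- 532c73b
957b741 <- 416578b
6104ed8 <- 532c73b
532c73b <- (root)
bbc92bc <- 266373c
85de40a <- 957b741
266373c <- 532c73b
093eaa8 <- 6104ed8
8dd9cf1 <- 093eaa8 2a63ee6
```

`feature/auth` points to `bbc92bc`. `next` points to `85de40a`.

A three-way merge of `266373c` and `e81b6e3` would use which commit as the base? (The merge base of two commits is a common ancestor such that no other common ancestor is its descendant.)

532c73b

Ancestors of 266373c: {266373c, 532c73b}.
Ancestors of e81b6e3: {532c73b, e81b6e3}.
Common ancestors: {532c73b}.
The only common ancestor is 532c73b, so it is the merge base.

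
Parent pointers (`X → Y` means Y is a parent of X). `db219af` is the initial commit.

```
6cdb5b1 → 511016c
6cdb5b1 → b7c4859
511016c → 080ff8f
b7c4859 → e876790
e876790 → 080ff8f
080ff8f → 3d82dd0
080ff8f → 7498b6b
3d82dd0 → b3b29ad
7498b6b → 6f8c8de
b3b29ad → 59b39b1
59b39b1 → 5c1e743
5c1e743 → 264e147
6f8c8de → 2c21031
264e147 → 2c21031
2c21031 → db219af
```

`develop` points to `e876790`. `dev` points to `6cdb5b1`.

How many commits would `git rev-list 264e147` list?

3

Walking parent pointers from 264e147: reachable set = {264e147, 2c21031, db219af}.
That is 3 commits.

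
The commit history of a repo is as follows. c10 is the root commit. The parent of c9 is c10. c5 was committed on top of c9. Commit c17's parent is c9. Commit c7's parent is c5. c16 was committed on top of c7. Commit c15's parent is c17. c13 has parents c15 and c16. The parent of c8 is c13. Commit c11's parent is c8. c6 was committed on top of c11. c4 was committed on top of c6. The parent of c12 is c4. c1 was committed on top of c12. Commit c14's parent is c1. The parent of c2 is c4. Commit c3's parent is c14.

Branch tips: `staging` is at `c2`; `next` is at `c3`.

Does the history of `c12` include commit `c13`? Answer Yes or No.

Yes

Ancestors of c12 (commits reachable by following parents): {c10, c11, c12, c13, c15, c16, c17, c4, c5, c6, c7, c8, c9}.
c13 is in that set, so it is an ancestor of c12.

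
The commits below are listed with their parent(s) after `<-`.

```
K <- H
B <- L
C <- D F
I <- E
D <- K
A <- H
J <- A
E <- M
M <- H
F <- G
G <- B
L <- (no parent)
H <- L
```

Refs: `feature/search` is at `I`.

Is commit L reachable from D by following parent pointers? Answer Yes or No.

Yes

Ancestors of D (commits reachable by following parents): {D, H, K, L}.
L is in that set, so it is an ancestor of D.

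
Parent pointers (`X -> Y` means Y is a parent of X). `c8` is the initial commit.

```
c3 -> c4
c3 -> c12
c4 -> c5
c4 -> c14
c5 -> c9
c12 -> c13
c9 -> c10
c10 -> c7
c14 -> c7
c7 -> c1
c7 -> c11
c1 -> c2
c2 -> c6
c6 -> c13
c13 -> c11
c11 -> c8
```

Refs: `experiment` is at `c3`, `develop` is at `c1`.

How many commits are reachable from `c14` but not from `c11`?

6

Reachable from c14: {c1, c11, c13, c14, c2, c6, c7, c8}.
Reachable from c11: {c11, c8}.
In c14's history but not c11's: {c1, c13, c14, c2, c6, c7} — 6 commits.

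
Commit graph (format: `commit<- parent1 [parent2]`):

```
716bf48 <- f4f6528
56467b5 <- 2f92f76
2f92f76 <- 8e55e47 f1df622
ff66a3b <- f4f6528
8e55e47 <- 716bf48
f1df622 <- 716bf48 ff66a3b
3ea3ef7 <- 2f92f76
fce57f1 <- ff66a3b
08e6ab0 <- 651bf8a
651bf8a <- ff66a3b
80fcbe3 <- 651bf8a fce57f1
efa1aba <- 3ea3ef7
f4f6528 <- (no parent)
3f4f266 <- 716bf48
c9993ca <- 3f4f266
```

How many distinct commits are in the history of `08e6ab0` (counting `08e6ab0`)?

Walking parent pointers from 08e6ab0: reachable set = {08e6ab0, 651bf8a, f4f6528, ff66a3b}.
That is 4 commits.

4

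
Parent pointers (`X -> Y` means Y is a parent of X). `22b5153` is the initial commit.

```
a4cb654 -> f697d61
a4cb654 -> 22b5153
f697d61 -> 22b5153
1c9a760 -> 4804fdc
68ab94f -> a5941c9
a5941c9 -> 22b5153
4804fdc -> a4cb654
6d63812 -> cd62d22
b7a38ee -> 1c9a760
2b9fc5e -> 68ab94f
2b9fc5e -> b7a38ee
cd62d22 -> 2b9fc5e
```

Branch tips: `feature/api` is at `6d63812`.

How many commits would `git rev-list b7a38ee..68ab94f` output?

Reachable from 68ab94f: {22b5153, 68ab94f, a5941c9}.
Reachable from b7a38ee: {1c9a760, 22b5153, 4804fdc, a4cb654, b7a38ee, f697d61}.
In 68ab94f's history but not b7a38ee's: {68ab94f, a5941c9} — 2 commits.

2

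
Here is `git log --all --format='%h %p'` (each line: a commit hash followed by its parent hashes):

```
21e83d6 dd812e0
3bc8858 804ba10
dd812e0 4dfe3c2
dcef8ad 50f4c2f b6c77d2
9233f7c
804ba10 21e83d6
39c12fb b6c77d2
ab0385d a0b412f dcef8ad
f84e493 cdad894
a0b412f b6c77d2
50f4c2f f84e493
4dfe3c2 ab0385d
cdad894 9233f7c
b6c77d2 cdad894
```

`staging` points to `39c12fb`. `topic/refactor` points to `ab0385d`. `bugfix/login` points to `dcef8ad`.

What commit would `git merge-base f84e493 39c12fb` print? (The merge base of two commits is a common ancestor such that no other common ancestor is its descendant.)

cdad894

Ancestors of f84e493: {9233f7c, cdad894, f84e493}.
Ancestors of 39c12fb: {39c12fb, 9233f7c, b6c77d2, cdad894}.
Common ancestors: {9233f7c, cdad894}.
Among these, cdad894 is not an ancestor of any other common ancestor — it is the merge base.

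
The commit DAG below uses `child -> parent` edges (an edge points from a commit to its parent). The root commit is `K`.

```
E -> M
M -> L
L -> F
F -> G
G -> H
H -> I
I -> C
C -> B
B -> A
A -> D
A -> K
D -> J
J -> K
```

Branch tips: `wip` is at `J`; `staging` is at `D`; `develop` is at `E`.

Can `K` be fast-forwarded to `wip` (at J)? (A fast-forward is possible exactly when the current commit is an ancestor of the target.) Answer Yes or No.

A fast-forward from K to J is possible iff K is an ancestor of J.
Ancestors of J: {J, K}.
K is among them, so fast-forward is possible.

Yes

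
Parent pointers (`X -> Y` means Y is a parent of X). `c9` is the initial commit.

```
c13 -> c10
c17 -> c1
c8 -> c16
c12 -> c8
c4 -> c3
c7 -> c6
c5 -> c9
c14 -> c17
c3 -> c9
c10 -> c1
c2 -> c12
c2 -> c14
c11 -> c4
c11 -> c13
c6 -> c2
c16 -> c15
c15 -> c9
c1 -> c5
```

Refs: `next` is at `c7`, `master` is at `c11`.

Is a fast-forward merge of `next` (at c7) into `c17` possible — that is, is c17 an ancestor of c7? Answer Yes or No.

Yes

A fast-forward from c17 to c7 is possible iff c17 is an ancestor of c7.
Ancestors of c7: {c1, c12, c14, c15, c16, c17, c2, c5, c6, c7, c8, c9}.
c17 is among them, so fast-forward is possible.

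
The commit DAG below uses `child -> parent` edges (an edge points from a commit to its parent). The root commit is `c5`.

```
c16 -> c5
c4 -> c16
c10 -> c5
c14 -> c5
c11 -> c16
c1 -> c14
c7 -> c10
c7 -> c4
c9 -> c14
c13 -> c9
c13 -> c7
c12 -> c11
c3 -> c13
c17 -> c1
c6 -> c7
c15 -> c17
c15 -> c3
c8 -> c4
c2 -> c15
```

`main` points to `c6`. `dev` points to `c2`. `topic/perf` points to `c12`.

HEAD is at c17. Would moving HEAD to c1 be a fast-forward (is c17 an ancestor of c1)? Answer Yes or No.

No

A fast-forward from c17 to c1 is possible iff c17 is an ancestor of c1.
Ancestors of c1: {c1, c14, c5}.
c17 is not among them, so fast-forward is not possible.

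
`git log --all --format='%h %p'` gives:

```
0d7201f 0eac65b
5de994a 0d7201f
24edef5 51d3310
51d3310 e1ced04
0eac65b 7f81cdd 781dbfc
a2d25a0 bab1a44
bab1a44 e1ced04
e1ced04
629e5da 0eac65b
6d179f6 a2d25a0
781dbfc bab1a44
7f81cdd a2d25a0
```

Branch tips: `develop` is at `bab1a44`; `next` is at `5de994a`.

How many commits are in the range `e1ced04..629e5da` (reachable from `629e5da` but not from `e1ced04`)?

Reachable from 629e5da: {0eac65b, 629e5da, 781dbfc, 7f81cdd, a2d25a0, bab1a44, e1ced04}.
Reachable from e1ced04: {e1ced04}.
In 629e5da's history but not e1ced04's: {0eac65b, 629e5da, 781dbfc, 7f81cdd, a2d25a0, bab1a44} — 6 commits.

6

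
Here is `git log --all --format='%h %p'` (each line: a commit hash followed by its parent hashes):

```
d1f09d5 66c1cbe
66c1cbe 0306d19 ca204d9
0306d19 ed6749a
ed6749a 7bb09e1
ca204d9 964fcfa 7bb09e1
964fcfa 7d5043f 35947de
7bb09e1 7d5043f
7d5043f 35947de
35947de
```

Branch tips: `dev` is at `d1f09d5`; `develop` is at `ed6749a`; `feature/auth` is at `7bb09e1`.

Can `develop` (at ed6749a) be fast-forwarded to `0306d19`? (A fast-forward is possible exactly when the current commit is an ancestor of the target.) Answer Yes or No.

A fast-forward from ed6749a to 0306d19 is possible iff ed6749a is an ancestor of 0306d19.
Ancestors of 0306d19: {0306d19, 35947de, 7bb09e1, 7d5043f, ed6749a}.
ed6749a is among them, so fast-forward is possible.

Yes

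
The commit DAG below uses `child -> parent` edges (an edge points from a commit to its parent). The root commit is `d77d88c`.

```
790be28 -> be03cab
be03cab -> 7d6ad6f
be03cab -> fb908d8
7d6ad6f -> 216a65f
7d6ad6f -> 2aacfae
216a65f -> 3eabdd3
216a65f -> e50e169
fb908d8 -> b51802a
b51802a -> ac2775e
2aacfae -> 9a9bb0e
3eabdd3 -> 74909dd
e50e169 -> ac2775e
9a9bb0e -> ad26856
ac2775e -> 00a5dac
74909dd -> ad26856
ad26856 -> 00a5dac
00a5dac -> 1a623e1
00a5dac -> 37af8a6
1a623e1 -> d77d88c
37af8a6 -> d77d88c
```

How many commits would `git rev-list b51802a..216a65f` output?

5

Reachable from 216a65f: {00a5dac, 1a623e1, 216a65f, 37af8a6, 3eabdd3, 74909dd, ac2775e, ad26856, d77d88c, e50e169}.
Reachable from b51802a: {00a5dac, 1a623e1, 37af8a6, ac2775e, b51802a, d77d88c}.
In 216a65f's history but not b51802a's: {216a65f, 3eabdd3, 74909dd, ad26856, e50e169} — 5 commits.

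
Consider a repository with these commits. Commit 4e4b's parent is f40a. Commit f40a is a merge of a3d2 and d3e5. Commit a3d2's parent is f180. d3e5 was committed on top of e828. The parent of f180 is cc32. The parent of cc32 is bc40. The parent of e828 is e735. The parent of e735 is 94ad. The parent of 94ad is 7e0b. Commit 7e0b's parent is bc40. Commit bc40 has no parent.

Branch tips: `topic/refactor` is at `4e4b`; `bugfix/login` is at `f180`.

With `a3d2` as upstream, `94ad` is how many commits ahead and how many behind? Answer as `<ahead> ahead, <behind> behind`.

Reachable from 94ad: {7e0b, 94ad, bc40}.
Reachable from a3d2: {a3d2, bc40, cc32, f180}.
Only in 94ad's history (ahead): {7e0b, 94ad} — 2.
Only in a3d2's history (behind): {a3d2, cc32, f180} — 3.

2 ahead, 3 behind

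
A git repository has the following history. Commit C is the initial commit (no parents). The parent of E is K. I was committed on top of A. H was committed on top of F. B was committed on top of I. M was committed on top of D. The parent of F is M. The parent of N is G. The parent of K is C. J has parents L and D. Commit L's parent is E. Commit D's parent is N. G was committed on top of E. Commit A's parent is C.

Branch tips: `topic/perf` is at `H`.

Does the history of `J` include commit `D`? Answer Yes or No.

Ancestors of J (commits reachable by following parents): {C, D, E, G, J, K, L, N}.
D is in that set, so it is an ancestor of J.

Yes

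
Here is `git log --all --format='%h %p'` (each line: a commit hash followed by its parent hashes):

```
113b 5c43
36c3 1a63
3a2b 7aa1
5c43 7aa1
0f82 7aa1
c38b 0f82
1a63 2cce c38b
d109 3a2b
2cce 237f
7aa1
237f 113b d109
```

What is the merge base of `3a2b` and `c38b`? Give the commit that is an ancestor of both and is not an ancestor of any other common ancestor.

Ancestors of 3a2b: {3a2b, 7aa1}.
Ancestors of c38b: {0f82, 7aa1, c38b}.
Common ancestors: {7aa1}.
The only common ancestor is 7aa1, so it is the merge base.

7aa1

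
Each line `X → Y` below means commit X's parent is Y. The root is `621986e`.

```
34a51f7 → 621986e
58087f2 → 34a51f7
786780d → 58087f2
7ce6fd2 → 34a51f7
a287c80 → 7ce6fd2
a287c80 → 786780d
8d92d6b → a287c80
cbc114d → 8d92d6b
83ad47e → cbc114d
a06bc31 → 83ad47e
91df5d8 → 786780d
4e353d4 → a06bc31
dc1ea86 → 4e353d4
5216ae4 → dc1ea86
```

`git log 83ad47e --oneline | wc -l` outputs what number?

Walking parent pointers from 83ad47e: reachable set = {34a51f7, 58087f2, 621986e, 786780d, 7ce6fd2, 83ad47e, 8d92d6b, a287c80, cbc114d}.
That is 9 commits.

9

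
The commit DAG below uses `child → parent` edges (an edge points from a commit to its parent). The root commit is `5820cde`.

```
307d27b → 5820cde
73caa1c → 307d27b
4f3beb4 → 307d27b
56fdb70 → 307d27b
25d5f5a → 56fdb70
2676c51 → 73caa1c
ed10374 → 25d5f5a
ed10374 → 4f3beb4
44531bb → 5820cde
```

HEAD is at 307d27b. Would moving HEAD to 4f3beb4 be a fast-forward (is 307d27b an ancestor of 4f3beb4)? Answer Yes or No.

Yes

A fast-forward from 307d27b to 4f3beb4 is possible iff 307d27b is an ancestor of 4f3beb4.
Ancestors of 4f3beb4: {307d27b, 4f3beb4, 5820cde}.
307d27b is among them, so fast-forward is possible.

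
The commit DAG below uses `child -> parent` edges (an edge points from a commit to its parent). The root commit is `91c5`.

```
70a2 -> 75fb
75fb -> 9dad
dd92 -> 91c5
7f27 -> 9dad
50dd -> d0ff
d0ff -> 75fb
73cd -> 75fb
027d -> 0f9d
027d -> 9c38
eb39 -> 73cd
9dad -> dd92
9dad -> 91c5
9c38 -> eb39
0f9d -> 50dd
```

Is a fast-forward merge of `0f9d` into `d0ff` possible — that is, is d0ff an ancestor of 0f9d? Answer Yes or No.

Yes

A fast-forward from d0ff to 0f9d is possible iff d0ff is an ancestor of 0f9d.
Ancestors of 0f9d: {0f9d, 50dd, 75fb, 91c5, 9dad, d0ff, dd92}.
d0ff is among them, so fast-forward is possible.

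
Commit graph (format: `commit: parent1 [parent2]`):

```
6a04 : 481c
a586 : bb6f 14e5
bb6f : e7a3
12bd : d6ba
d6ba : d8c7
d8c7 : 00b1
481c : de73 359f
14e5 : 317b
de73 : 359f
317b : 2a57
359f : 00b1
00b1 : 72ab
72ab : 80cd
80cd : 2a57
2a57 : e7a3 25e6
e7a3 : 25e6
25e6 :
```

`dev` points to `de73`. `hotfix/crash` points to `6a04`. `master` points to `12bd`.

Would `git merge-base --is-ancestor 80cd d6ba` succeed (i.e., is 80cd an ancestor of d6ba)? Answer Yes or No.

Yes

Ancestors of d6ba (commits reachable by following parents): {00b1, 25e6, 2a57, 72ab, 80cd, d6ba, d8c7, e7a3}.
80cd is in that set, so it is an ancestor of d6ba.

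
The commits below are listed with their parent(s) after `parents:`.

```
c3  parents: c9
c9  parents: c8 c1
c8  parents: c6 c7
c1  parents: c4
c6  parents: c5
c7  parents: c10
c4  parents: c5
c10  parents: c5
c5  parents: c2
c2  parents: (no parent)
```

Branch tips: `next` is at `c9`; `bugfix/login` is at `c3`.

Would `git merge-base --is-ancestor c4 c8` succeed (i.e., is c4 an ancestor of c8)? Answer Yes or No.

No

Ancestors of c8: {c10, c2, c5, c6, c7, c8}.
c4 is not in that set, so it is not an ancestor of c8.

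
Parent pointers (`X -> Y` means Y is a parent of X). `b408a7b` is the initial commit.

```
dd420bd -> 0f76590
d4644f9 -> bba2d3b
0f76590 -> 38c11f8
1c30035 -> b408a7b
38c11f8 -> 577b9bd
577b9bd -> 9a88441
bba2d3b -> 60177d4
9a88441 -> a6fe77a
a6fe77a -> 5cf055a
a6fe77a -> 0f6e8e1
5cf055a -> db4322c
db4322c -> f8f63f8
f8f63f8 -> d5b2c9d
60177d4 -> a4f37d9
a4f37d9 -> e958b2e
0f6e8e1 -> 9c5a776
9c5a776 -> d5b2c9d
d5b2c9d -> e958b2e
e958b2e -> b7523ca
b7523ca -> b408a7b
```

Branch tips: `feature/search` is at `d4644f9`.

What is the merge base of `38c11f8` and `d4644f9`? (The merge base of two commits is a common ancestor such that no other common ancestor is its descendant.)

Ancestors of 38c11f8: {0f6e8e1, 38c11f8, 577b9bd, 5cf055a, 9a88441, 9c5a776, a6fe77a, b408a7b, b7523ca, d5b2c9d, db4322c, e958b2e, f8f63f8}.
Ancestors of d4644f9: {60177d4, a4f37d9, b408a7b, b7523ca, bba2d3b, d4644f9, e958b2e}.
Common ancestors: {b408a7b, b7523ca, e958b2e}.
Among these, e958b2e is not an ancestor of any other common ancestor — it is the merge base.

e958b2e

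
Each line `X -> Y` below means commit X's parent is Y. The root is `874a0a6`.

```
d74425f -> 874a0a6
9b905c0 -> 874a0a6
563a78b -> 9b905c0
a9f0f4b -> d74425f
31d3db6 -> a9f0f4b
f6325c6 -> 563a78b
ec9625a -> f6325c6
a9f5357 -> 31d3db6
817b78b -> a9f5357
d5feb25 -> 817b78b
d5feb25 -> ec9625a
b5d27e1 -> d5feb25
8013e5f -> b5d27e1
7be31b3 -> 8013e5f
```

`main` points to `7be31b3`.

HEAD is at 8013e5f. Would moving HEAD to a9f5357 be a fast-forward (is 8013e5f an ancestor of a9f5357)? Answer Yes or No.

A fast-forward from 8013e5f to a9f5357 is possible iff 8013e5f is an ancestor of a9f5357.
Ancestors of a9f5357: {31d3db6, 874a0a6, a9f0f4b, a9f5357, d74425f}.
8013e5f is not among them, so fast-forward is not possible.

No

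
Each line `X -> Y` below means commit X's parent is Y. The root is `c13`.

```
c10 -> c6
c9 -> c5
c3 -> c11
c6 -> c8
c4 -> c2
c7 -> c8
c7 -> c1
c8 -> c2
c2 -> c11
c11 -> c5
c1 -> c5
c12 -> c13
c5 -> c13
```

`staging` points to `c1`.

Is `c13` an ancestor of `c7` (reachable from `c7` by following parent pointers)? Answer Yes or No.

Ancestors of c7 (commits reachable by following parents): {c1, c11, c13, c2, c5, c7, c8}.
c13 is in that set, so it is an ancestor of c7.

Yes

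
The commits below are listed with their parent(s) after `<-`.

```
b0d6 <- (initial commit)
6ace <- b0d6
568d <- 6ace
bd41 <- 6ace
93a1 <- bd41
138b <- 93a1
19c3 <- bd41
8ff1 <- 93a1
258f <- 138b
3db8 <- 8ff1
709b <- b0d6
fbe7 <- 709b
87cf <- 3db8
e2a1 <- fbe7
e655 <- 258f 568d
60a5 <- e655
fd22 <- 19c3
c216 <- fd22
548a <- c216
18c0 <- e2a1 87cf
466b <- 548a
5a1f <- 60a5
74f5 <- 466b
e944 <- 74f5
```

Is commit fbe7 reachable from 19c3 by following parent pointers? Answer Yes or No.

No

Ancestors of 19c3: {19c3, 6ace, b0d6, bd41}.
fbe7 is not in that set, so it is not an ancestor of 19c3.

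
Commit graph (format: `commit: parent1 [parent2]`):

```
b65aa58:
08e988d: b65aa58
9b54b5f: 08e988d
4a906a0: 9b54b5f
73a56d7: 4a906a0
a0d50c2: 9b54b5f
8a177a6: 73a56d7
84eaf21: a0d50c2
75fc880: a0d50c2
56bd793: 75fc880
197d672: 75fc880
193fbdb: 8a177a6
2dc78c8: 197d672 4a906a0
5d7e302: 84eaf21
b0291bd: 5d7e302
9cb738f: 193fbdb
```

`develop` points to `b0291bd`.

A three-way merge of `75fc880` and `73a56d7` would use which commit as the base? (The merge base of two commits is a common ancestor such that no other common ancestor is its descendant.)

Ancestors of 75fc880: {08e988d, 75fc880, 9b54b5f, a0d50c2, b65aa58}.
Ancestors of 73a56d7: {08e988d, 4a906a0, 73a56d7, 9b54b5f, b65aa58}.
Common ancestors: {08e988d, 9b54b5f, b65aa58}.
Among these, 9b54b5f is not an ancestor of any other common ancestor — it is the merge base.

9b54b5f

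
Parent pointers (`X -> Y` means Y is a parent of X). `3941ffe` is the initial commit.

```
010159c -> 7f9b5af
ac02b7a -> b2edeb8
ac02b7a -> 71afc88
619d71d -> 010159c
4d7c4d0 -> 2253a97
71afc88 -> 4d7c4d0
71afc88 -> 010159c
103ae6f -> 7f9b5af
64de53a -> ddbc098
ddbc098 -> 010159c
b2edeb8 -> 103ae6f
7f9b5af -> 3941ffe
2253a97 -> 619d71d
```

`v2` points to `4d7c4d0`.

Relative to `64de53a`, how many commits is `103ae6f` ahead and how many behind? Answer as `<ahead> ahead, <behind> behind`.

1 ahead, 3 behind

Reachable from 103ae6f: {103ae6f, 3941ffe, 7f9b5af}.
Reachable from 64de53a: {010159c, 3941ffe, 64de53a, 7f9b5af, ddbc098}.
Only in 103ae6f's history (ahead): {103ae6f} — 1.
Only in 64de53a's history (behind): {010159c, 64de53a, ddbc098} — 3.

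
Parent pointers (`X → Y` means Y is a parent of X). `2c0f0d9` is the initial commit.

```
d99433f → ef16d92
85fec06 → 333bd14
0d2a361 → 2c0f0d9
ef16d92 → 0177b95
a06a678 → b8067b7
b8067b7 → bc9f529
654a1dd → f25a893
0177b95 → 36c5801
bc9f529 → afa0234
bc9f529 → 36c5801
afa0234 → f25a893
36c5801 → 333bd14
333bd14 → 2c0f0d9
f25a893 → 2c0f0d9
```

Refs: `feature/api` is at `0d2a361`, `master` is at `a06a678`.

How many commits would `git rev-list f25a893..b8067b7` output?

Reachable from b8067b7: {2c0f0d9, 333bd14, 36c5801, afa0234, b8067b7, bc9f529, f25a893}.
Reachable from f25a893: {2c0f0d9, f25a893}.
In b8067b7's history but not f25a893's: {333bd14, 36c5801, afa0234, b8067b7, bc9f529} — 5 commits.

5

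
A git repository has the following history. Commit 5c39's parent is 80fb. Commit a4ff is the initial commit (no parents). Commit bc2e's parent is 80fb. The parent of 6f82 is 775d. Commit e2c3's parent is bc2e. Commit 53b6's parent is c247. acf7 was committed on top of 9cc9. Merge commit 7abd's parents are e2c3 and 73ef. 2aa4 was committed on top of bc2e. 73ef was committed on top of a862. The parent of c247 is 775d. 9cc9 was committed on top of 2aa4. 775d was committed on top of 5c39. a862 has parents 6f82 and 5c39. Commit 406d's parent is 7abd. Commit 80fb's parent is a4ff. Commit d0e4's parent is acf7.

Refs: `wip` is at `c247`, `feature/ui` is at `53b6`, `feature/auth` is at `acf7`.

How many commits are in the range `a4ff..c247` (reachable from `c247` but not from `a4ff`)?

4

Reachable from c247: {5c39, 775d, 80fb, a4ff, c247}.
Reachable from a4ff: {a4ff}.
In c247's history but not a4ff's: {5c39, 775d, 80fb, c247} — 4 commits.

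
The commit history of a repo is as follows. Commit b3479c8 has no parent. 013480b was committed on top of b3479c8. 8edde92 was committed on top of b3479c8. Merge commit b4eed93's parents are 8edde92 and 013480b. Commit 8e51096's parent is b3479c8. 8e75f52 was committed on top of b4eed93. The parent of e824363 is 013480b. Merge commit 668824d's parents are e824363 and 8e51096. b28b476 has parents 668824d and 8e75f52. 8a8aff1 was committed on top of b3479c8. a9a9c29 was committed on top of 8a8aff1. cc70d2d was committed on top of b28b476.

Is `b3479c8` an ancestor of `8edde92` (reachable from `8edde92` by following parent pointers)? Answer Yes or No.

Ancestors of 8edde92 (commits reachable by following parents): {8edde92, b3479c8}.
b3479c8 is in that set, so it is an ancestor of 8edde92.

Yes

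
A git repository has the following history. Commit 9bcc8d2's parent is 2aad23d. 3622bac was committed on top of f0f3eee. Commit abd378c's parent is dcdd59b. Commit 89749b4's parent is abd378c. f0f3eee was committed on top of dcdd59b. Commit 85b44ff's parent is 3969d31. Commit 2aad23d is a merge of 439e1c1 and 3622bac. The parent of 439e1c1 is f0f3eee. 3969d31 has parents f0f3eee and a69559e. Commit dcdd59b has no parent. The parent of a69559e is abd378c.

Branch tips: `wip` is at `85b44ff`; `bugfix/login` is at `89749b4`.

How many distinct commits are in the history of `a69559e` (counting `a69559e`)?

Walking parent pointers from a69559e: reachable set = {a69559e, abd378c, dcdd59b}.
That is 3 commits.

3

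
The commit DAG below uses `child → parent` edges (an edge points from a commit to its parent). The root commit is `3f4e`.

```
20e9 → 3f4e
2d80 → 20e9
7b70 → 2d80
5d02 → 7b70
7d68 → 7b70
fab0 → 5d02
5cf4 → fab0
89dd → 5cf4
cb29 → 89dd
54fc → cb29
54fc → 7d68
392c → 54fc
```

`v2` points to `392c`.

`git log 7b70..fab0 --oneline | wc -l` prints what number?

Reachable from fab0: {20e9, 2d80, 3f4e, 5d02, 7b70, fab0}.
Reachable from 7b70: {20e9, 2d80, 3f4e, 7b70}.
In fab0's history but not 7b70's: {5d02, fab0} — 2 commits.

2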